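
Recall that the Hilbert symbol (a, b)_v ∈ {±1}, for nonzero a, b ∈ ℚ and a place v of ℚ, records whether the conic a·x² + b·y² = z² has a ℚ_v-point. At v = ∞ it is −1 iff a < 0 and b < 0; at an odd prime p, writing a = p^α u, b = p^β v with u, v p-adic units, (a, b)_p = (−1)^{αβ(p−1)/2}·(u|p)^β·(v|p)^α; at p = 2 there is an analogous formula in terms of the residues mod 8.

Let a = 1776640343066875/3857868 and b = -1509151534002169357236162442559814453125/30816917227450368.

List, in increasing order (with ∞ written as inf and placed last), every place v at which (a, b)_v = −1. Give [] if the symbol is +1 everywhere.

[3, 11, 13, 43]

(a, b) ≡ (2467641, -18447) mod (ℚ^×)²; places V = {2, 3, 5, 7, 11, 13, 19, 29, 37, 43, 47, ∞}.
(a,b)_19: α=0, u≡16; β=-2, v≡14 (mod 19); (16|19)=+1, (14|19)=-1; sign (−1)^0·+1^-2·-1^0 = +1.
(a,b)_13: α=4, u≡5; β=7, v≡7 (mod 13); (5|13)=-1, (7|13)=-1; sign (−1)^0·-1^7·-1^4 = -1.
(a,b)_3: α=-9, u≡1; β=-11, v≡1 (mod 3); (1|3)=+1, (1|3)=+1; sign (−1)^1·+1^-11·+1^-9 = -1.
(a,b)_37: α=1, u≡15; β=2, v≡21 (mod 37); (15|37)=-1, (21|37)=+1; sign (−1)^0·-1^2·+1^1 = +1.
(a,b)_2: α=-2, β=-12; u≡1, v≡1 (mod 8); ε(u)ε(v)=0·0, αω(v)=-2·0, βω(u)=-12·0; sum ≡ 0  ⇒  +1.
(a,b)_7: α=-2, u≡2; β=-6, v≡3 (mod 7); (2|7)=+1, (3|7)=-1; sign (−1)^0·+1^-6·-1^-2 = +1.
(a,b)_29: α=0, u≡10; β=2, v≡2 (mod 29); (10|29)=-1, (2|29)=-1; sign (−1)^0·-1^2·-1^0 = +1.
(a,b)_∞: sgn(2467641)=+, sgn(-18447)=−, so +1.
(a,b)_43: α=1, u≡21; β=3, v≡41 (mod 43); (21|43)=+1, (41|43)=+1; sign (−1)^1·+1^3·+1^1 = -1.
(a,b)_47: α=1, u≡24; β=2, v≡21 (mod 47); (24|47)=+1, (21|47)=+1; sign (−1)^0·+1^2·+1^1 = +1.
(a,b)_5: α=4, u≡4; β=14, v≡2 (mod 5); (4|5)=+1, (2|5)=-1; sign (−1)^0·+1^14·-1^4 = +1.
(a,b)_11: α=3, u≡7; β=7, v≡6 (mod 11); (7|11)=-1, (6|11)=-1; sign (−1)^1·-1^7·-1^3 = -1.
(2467641, -18447 / ℚ) ramifies at {3, 11, 13, 43}: a division algebra.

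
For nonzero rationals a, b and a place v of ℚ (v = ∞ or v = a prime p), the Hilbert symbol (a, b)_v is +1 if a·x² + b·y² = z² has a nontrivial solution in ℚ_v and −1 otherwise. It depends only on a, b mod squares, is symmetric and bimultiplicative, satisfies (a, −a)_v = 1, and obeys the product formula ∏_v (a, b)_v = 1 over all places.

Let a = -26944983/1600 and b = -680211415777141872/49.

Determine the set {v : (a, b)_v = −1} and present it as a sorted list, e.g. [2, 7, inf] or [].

[13, 17, 31, inf]

(a, b) ≡ (-2993887, -527) mod (ℚ^×)²; places V = {2, 3, 5, 7, 13, 17, 19, 23, 31, ∞}.
(a,b)_17: α=1, u≡15; β=3, v≡14 (mod 17); (15|17)=+1, (14|17)=-1; sign (−1)^0·+1^3·-1^1 = -1.
(a,b)_19: α=1, u≡15; β=2, v≡9 (mod 19); (15|19)=-1, (9|19)=+1; sign (−1)^0·-1^2·+1^1 = +1.
(a,b)_31: α=1, u≡9; β=3, v≡8 (mod 31); (9|31)=+1, (8|31)=+1; sign (−1)^1·+1^3·+1^1 = -1.
(a,b)_23: α=1, u≡20; β=2, v≡1 (mod 23); (20|23)=-1, (1|23)=+1; sign (−1)^0·-1^2·+1^1 = +1.
(a,b)_5: α=-2, u≡3; β=0, v≡2 (mod 5); (3|5)=-1, (2|5)=-1; sign (−1)^0·-1^0·-1^-2 = +1.
(a,b)_2: α=-6, β=4; u≡1, v≡1 (mod 8); ε(u)ε(v)=0·0, αω(v)=-6·0, βω(u)=4·0; sum ≡ 0  ⇒  +1.
(a,b)_∞: sgn(-2993887)=−, sgn(-527)=−, so -1.
(a,b)_13: α=1, u≡3; β=2, v≡7 (mod 13); (3|13)=+1, (7|13)=-1; sign (−1)^0·+1^2·-1^1 = -1.
(a,b)_7: α=0, u≡3; β=-2, v≡6 (mod 7); (3|7)=-1, (6|7)=-1; sign (−1)^0·-1^-2·-1^0 = +1.
(a,b)_3: α=2, u≡2; β=2, v≡1 (mod 3); (2|3)=-1, (1|3)=+1; sign (−1)^0·-1^2·+1^2 = +1.
Ram(-2993887, -527) = {13, 17, 31, ∞}; no ℚ_13-point on the conic.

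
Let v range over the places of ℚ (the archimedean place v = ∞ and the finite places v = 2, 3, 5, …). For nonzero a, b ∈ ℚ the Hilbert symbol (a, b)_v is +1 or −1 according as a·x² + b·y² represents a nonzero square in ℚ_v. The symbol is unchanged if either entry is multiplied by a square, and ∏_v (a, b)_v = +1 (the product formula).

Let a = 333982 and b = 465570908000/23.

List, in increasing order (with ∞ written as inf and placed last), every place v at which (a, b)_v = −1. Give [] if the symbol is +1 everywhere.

(a, b) ≡ (333982, 92630890) mod (ℚ^×)²; places V = {2, 5, 11, 17, 19, 23, 41, 47, ∞}.
(a,b)_47: α=1, u≡9; β=1, v≡31 (mod 47); (9|47)=+1, (31|47)=-1; sign (−1)^1·+1^1·-1^1 = +1.
(a,b)_11: α=1, u≡2; β=1, v≡6 (mod 11); (2|11)=-1, (6|11)=-1; sign (−1)^1·-1^1·-1^1 = -1.
(a,b)_41: α=0, u≡37; β=1, v≡7 (mod 41); (37|41)=+1, (7|41)=-1; sign (−1)^0·+1^1·-1^0 = +1.
(a,b)_2: α=1, β=5; u≡7, v≡5 (mod 8); ε(u)ε(v)=1·0, αω(v)=1·1, βω(u)=5·0; sum ≡ 1  ⇒  -1.
(a,b)_23: α=0, u≡22; β=-1, v≡7 (mod 23); (22|23)=-1, (7|23)=-1; sign (−1)^0·-1^-1·-1^0 = -1.
(a,b)_19: α=1, u≡3; β=1, v≡6 (mod 19); (3|19)=-1, (6|19)=+1; sign (−1)^1·-1^1·+1^1 = +1.
(a,b)_∞: sgn(333982)=+, sgn(92630890)=+, so +1.
(a,b)_17: α=1, u≡11; β=2, v≡8 (mod 17); (11|17)=-1, (8|17)=+1; sign (−1)^0·-1^2·+1^1 = +1.
(a,b)_5: α=0, u≡2; β=3, v≡3 (mod 5); (2|5)=-1, (3|5)=-1; sign (−1)^0·-1^3·-1^0 = -1.
(333982, 92630890 / ℚ) ramifies at {2, 5, 11, 23}: a division algebra.

[2, 5, 11, 23]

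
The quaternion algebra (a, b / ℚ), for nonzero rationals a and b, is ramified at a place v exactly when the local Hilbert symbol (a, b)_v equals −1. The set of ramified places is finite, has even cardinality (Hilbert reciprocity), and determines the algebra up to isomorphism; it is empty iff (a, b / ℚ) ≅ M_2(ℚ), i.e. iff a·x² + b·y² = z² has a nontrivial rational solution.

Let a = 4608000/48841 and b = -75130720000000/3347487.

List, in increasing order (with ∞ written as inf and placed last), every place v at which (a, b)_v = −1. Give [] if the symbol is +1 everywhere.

Mod squares: a ≡ 5, b ≡ -10010. Check v ∈ {∞, 2, 3, 5, 7, 11, 13, 17, 37}.
v=13: a=13^-2·(≡11), b=13^-1·(≡3) mod 13; (11|13)=-1, (3|13)=+1; (−1)^{-2·-1·6}·(-1)^-1·(+1)^-2 = -1.
v=7: a=7^0·(≡6), b=7^3·(≡6) mod 7; (6|7)=-1, (6|7)=-1; (−1)^{0·3·3}·(-1)^3·(-1)^0 = -1.
v=∞: 5 > 0 and -10010 < 0  ⇒  (a,b)_∞ = +1.
v=3: a=3^2·(≡2), b=3^-4·(≡1) mod 3; (2|3)=-1, (1|3)=+1; (−1)^{2·-4·1}·(-1)^-4·(+1)^2 = +1.
v=37: a=37^0·(≡20), b=37^2·(≡35) mod 37; (20|37)=-1, (35|37)=-1; (−1)^{0·2·18}·(-1)^2·(-1)^0 = +1.
v=17: a=17^-2·(≡3), b=17^-2·(≡14) mod 17; (3|17)=-1, (14|17)=-1; (−1)^{-2·-2·8}·(-1)^-2·(-1)^-2 = +1.
v=2: v_2(a)=12, v_2(b)=11; units ≡ 5, 3 (mod 8); ε·ε+αω+βω = 0·1+12·1+11·1 ≡ 1  ⇒  (a,b)_2 = -1.
v=5: a=5^3·(≡4), b=5^7·(≡2) mod 5; (4|5)=+1, (2|5)=-1; (−1)^{3·7·2}·(+1)^7·(-1)^3 = -1.
v=11: a=11^0·(≡1), b=11^-1·(≡3) mod 11; (1|11)=+1, (3|11)=+1; (−1)^{0·-1·5}·(+1)^-1·(+1)^0 = +1.
(5, -10010 / ℚ) ramifies at {2, 5, 7, 13}: a division algebra.

[2, 5, 7, 13]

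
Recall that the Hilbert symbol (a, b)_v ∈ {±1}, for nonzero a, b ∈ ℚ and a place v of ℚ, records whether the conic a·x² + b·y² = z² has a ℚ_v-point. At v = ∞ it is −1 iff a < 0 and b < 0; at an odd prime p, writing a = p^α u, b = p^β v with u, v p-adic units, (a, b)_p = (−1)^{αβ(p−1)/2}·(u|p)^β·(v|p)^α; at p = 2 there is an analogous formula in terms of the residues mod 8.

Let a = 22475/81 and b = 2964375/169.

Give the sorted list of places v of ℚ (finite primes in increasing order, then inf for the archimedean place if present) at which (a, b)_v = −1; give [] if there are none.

Mod squares: a ≡ 899, b ≡ 527. Check v ∈ {∞, 2, 3, 5, 13, 17, 29, 31}.
v=∞: 899 > 0 and 527 > 0  ⇒  (a,b)_∞ = +1.
v=31: a=31^1·(≡30), b=31^1·(≡17) mod 31; (30|31)=-1, (17|31)=-1; (−1)^{1·1·15}·(-1)^1·(-1)^1 = -1.
v=17: a=17^0·(≡4), b=17^1·(≡11) mod 17; (4|17)=+1, (11|17)=-1; (−1)^{0·1·8}·(+1)^1·(-1)^0 = +1.
v=5: a=5^2·(≡4), b=5^4·(≡2) mod 5; (4|5)=+1, (2|5)=-1; (−1)^{2·4·2}·(+1)^4·(-1)^2 = +1.
v=13: a=13^0·(≡8), b=13^-2·(≡11) mod 13; (8|13)=-1, (11|13)=-1; (−1)^{0·-2·6}·(-1)^-2·(-1)^0 = +1.
v=3: a=3^-4·(≡2), b=3^2·(≡2) mod 3; (2|3)=-1, (2|3)=-1; (−1)^{-4·2·1}·(-1)^2·(-1)^-4 = +1.
v=2: v_2(a)=0, v_2(b)=0; units ≡ 3, 7 (mod 8); ε·ε+αω+βω = 1·1+0·0+0·1 ≡ 1  ⇒  (a,b)_2 = -1.
v=29: a=29^1·(≡11), b=29^0·(≡1) mod 29; (11|29)=-1, (1|29)=+1; (−1)^{1·0·14}·(-1)^0·(+1)^1 = +1.
|Ram(899, 527)| = 2, even; anisotropic at {2, 31}.

[2, 31]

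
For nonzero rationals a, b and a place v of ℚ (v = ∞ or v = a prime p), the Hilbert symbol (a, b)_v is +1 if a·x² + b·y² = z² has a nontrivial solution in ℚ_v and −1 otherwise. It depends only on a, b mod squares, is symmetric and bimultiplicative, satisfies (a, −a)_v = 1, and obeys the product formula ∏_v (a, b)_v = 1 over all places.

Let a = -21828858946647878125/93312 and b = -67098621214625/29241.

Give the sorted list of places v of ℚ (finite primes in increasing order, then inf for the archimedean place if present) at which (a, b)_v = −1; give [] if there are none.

[2, 7, 13, inf]

(a, b) ≡ (-10010, -65) mod (ℚ^×)²; places V = {2, 3, 5, 7, 11, 13, 19, 29, ∞}.
(a,b)_5: α=5, u≡2; β=3, v≡3 (mod 5); (2|5)=-1, (3|5)=-1; sign (−1)^0·-1^3·-1^5 = +1.
(a,b)_13: α=5, u≡9; β=3, v≡2 (mod 13); (9|13)=+1, (2|13)=-1; sign (−1)^0·+1^3·-1^5 = -1.
(a,b)_11: α=3, u≡5; β=2, v≡5 (mod 11); (5|11)=+1, (5|11)=+1; sign (−1)^0·+1^2·+1^3 = +1.
(a,b)_7: α=5, u≡5; β=4, v≡6 (mod 7); (5|7)=-1, (6|7)=-1; sign (−1)^0·-1^4·-1^5 = -1.
(a,b)_∞: sgn(-10010)=−, sgn(-65)=−, so -1.
(a,b)_29: α=2, u≡16; β=2, v≡22 (mod 29); (16|29)=+1, (22|29)=+1; sign (−1)^0·+1^2·+1^2 = +1.
(a,b)_19: α=0, u≡8; β=-2, v≡11 (mod 19); (8|19)=-1, (11|19)=+1; sign (−1)^0·-1^-2·+1^0 = +1.
(a,b)_2: α=-7, β=0; u≡3, v≡7 (mod 8); ε(u)ε(v)=1·1, αω(v)=-7·0, βω(u)=0·1; sum ≡ 1  ⇒  -1.
(a,b)_3: α=-6, u≡1; β=-4, v≡1 (mod 3); (1|3)=+1, (1|3)=+1; sign (−1)^0·+1^-4·+1^-6 = +1.
|Ram(-10010, -65)| = 4, even; anisotropic at {2, 7, 13, ∞}.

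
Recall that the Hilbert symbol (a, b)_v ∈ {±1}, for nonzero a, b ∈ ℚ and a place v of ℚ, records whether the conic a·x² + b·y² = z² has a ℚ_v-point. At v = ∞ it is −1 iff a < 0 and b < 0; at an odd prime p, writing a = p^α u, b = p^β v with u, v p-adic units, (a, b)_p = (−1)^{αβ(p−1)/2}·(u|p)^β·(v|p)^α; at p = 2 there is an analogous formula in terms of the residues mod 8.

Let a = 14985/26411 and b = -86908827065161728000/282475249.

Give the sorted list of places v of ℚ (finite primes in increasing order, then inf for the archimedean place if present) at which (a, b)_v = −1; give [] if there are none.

Mod squares: a ≡ 2035, b ≡ -579855. Check v ∈ {∞, 2, 3, 5, 7, 11, 29, 31, 37, 43, 47}.
v=47: a=47^0·(≡34), b=47^2·(≡29) mod 47; (34|47)=+1, (29|47)=-1; (−1)^{0·2·23}·(+1)^2·(-1)^0 = +1.
v=43: a=43^0·(≡31), b=43^1·(≡38) mod 43; (31|43)=+1, (38|43)=+1; (−1)^{0·1·21}·(+1)^1·(+1)^0 = +1.
v=7: a=7^-4·(≡3), b=7^-10·(≡4) mod 7; (3|7)=-1, (4|7)=+1; (−1)^{-4·-10·3}·(-1)^-10·(+1)^-4 = +1.
v=2: v_2(a)=0, v_2(b)=14; units ≡ 3, 1 (mod 8); ε·ε+αω+βω = 1·0+0·0+14·1 ≡ 0  ⇒  (a,b)_2 = +1.
v=11: a=11^-1·(≡1), b=11^2·(≡7) mod 11; (1|11)=+1, (7|11)=-1; (−1)^{-1·2·5}·(+1)^2·(-1)^-1 = -1.
v=31: a=31^0·(≡19), b=31^1·(≡7) mod 31; (19|31)=+1, (7|31)=+1; (−1)^{0·1·15}·(+1)^1·(+1)^0 = +1.
v=3: a=3^4·(≡1), b=3^1·(≡2) mod 3; (1|3)=+1, (2|3)=-1; (−1)^{4·1·1}·(+1)^1·(-1)^4 = +1.
v=5: a=5^1·(≡2), b=5^3·(≡4) mod 5; (2|5)=-1, (4|5)=+1; (−1)^{1·3·2}·(-1)^3·(+1)^1 = -1.
v=∞: 2035 > 0 and -579855 < 0  ⇒  (a,b)_∞ = +1.
v=37: a=37^1·(≡32), b=37^2·(≡34) mod 37; (32|37)=-1, (34|37)=+1; (−1)^{1·2·18}·(-1)^2·(+1)^1 = +1.
v=29: a=29^0·(≡1), b=29^1·(≡27) mod 29; (1|29)=+1, (27|29)=-1; (−1)^{0·1·14}·(+1)^1·(-1)^0 = +1.
Ram(2035, -579855) = {5, 11}; no ℚ_5-point on the conic.

[5, 11]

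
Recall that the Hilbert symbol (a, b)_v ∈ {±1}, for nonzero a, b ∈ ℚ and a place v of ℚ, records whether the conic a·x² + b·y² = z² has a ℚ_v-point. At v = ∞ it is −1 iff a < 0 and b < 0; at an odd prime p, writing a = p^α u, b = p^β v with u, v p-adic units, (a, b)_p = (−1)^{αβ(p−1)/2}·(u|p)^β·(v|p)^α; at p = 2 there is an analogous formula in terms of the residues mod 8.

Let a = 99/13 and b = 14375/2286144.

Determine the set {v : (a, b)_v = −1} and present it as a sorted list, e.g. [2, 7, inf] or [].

[2, 23]

(a, b) ≡ (143, 23) mod (ℚ^×)²; places V = {2, 3, 5, 7, 11, 13, 23, ∞}.
(a,b)_23: α=0, u≡20; β=1, v≡18 (mod 23); (20|23)=-1, (18|23)=+1; sign (−1)^0·-1^1·+1^0 = -1.
(a,b)_5: α=0, u≡3; β=4, v≡2 (mod 5); (3|5)=-1, (2|5)=-1; sign (−1)^0·-1^4·-1^0 = +1.
(a,b)_11: α=1, u≡10; β=0, v≡3 (mod 11); (10|11)=-1, (3|11)=+1; sign (−1)^0·-1^0·+1^1 = +1.
(a,b)_3: α=2, u≡2; β=-6, v≡2 (mod 3); (2|3)=-1, (2|3)=-1; sign (−1)^0·-1^-6·-1^2 = +1.
(a,b)_13: α=-1, u≡8; β=0, v≡12 (mod 13); (8|13)=-1, (12|13)=+1; sign (−1)^0·-1^0·+1^-1 = +1.
(a,b)_∞: sgn(143)=+, sgn(23)=+, so +1.
(a,b)_2: α=0, β=-6; u≡7, v≡7 (mod 8); ε(u)ε(v)=1·1, αω(v)=0·0, βω(u)=-6·0; sum ≡ 1  ⇒  -1.
(a,b)_7: α=0, u≡6; β=-2, v≡4 (mod 7); (6|7)=-1, (4|7)=+1; sign (−1)^0·-1^-2·+1^0 = +1.
|Ram(143, 23)| = 2, even; anisotropic at {2, 23}.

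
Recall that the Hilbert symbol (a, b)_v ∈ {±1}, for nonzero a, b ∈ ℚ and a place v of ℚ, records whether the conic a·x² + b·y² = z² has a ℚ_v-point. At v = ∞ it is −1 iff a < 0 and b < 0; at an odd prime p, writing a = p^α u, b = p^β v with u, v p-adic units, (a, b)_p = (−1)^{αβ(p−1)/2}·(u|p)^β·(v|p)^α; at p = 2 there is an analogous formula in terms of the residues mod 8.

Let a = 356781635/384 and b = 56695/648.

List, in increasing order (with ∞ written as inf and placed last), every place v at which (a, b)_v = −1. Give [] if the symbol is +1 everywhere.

[3, 31]

Mod squares: a ≡ 2545410, b ≡ 113390. Check v ∈ {∞, 2, 3, 5, 7, 17, 23, 29, 31}.
v=31: a=31^1·(≡15), b=31^0·(≡22) mod 31; (15|31)=-1, (22|31)=-1; (−1)^{1·0·15}·(-1)^0·(-1)^1 = -1.
v=17: a=17^1·(≡6), b=17^1·(≡10) mod 17; (6|17)=-1, (10|17)=-1; (−1)^{1·1·8}·(-1)^1·(-1)^1 = +1.
v=29: a=29^2·(≡24), b=29^1·(≡7) mod 29; (24|29)=+1, (7|29)=+1; (−1)^{2·1·14}·(+1)^1·(+1)^2 = +1.
v=∞: 2545410 > 0 and 113390 > 0  ⇒  (a,b)_∞ = +1.
v=3: a=3^-1·(≡1), b=3^-4·(≡2) mod 3; (1|3)=+1, (2|3)=-1; (−1)^{-1·-4·1}·(+1)^-4·(-1)^-1 = -1.
v=23: a=23^1·(≡15), b=23^1·(≡1) mod 23; (15|23)=-1, (1|23)=+1; (−1)^{1·1·11}·(-1)^1·(+1)^1 = +1.
v=7: a=7^1·(≡1), b=7^0·(≡4) mod 7; (1|7)=+1, (4|7)=+1; (−1)^{1·0·3}·(+1)^0·(+1)^1 = +1.
v=5: a=5^1·(≡3), b=5^1·(≡3) mod 5; (3|5)=-1, (3|5)=-1; (−1)^{1·1·2}·(-1)^1·(-1)^1 = +1.
v=2: v_2(a)=-7, v_2(b)=-3; units ≡ 1, 7 (mod 8); ε·ε+αω+βω = 0·1+-7·0+-3·0 ≡ 0  ⇒  (a,b)_2 = +1.
Ram(2545410, 113390) = {3, 31}; no ℚ_3-point on the conic.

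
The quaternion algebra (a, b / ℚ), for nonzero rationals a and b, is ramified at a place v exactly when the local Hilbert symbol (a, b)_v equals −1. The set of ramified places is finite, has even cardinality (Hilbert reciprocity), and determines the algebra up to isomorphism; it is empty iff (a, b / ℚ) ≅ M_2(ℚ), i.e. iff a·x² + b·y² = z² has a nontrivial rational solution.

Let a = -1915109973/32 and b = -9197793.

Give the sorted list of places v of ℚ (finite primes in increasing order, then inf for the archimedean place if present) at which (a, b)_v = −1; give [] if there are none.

Mod squares: a ≡ -11914, b ≡ -12617. Check v ∈ {∞, 2, 3, 7, 11, 23, 31, 37}.
v=2: v_2(a)=-5, v_2(b)=0; units ≡ 3, 7 (mod 8); ε·ε+αω+βω = 1·1+-5·0+0·1 ≡ 1  ⇒  (a,b)_2 = -1.
v=31: a=31^0·(≡29), b=31^1·(≡29) mod 31; (29|31)=-1, (29|31)=-1; (−1)^{0·1·15}·(-1)^1·(-1)^0 = -1.
v=3: a=3^8·(≡2), b=3^6·(≡1) mod 3; (2|3)=-1, (1|3)=+1; (−1)^{8·6·1}·(-1)^6·(+1)^8 = +1.
v=23: a=23^1·(≡11), b=23^0·(≡22) mod 23; (11|23)=-1, (22|23)=-1; (−1)^{1·0·11}·(-1)^0·(-1)^1 = -1.
v=37: a=37^1·(≡34), b=37^1·(≡14) mod 37; (34|37)=+1, (14|37)=-1; (−1)^{1·1·18}·(+1)^1·(-1)^1 = -1.
v=7: a=7^3·(≡5), b=7^0·(≡4) mod 7; (5|7)=-1, (4|7)=+1; (−1)^{3·0·3}·(-1)^0·(+1)^3 = +1.
v=11: a=11^0·(≡7), b=11^1·(≡2) mod 11; (7|11)=-1, (2|11)=-1; (−1)^{0·1·5}·(-1)^1·(-1)^0 = -1.
v=∞: -11914 < 0 and -12617 < 0  ⇒  (a,b)_∞ = -1.
|Ram(-11914, -12617)| = 6, even; anisotropic at {2, 11, 23, 31, 37, ∞}.

[2, 11, 23, 31, 37, inf]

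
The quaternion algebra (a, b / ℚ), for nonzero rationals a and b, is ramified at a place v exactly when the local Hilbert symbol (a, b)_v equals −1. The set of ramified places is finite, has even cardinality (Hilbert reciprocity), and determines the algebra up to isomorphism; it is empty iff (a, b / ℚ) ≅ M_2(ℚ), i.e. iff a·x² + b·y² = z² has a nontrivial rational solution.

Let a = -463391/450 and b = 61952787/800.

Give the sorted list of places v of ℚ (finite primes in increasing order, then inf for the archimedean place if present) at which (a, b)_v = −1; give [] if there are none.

Mod squares: a ≡ -1102, b ≡ 14326. Check v ∈ {∞, 2, 3, 5, 13, 19, 29, 31}.
v=2: v_2(a)=-1, v_2(b)=-5; units ≡ 1, 3 (mod 8); ε·ε+αω+βω = 0·1+-1·1+-5·0 ≡ 1  ⇒  (a,b)_2 = -1.
v=3: a=3^-2·(≡2), b=3^2·(≡1) mod 3; (2|3)=-1, (1|3)=+1; (−1)^{-2·2·1}·(-1)^2·(+1)^-2 = +1.
v=31: a=31^0·(≡25), b=31^2·(≡28) mod 31; (25|31)=+1, (28|31)=+1; (−1)^{0·2·15}·(+1)^2·(+1)^0 = +1.
v=29: a=29^3·(≡20), b=29^1·(≡13) mod 29; (20|29)=+1, (13|29)=+1; (−1)^{3·1·14}·(+1)^1·(+1)^3 = +1.
v=19: a=19^1·(≡2), b=19^1·(≡13) mod 19; (2|19)=-1, (13|19)=-1; (−1)^{1·1·9}·(-1)^1·(-1)^1 = -1.
v=13: a=13^0·(≡9), b=13^1·(≡1) mod 13; (9|13)=+1, (1|13)=+1; (−1)^{0·1·6}·(+1)^1·(+1)^0 = +1.
v=5: a=5^-2·(≡3), b=5^-2·(≡1) mod 5; (3|5)=-1, (1|5)=+1; (−1)^{-2·-2·2}·(-1)^-2·(+1)^-2 = +1.
v=∞: -1102 < 0 and 14326 > 0  ⇒  (a,b)_∞ = +1.
(-1102, 14326 / ℚ) ramifies at {2, 19}: a division algebra.

[2, 19]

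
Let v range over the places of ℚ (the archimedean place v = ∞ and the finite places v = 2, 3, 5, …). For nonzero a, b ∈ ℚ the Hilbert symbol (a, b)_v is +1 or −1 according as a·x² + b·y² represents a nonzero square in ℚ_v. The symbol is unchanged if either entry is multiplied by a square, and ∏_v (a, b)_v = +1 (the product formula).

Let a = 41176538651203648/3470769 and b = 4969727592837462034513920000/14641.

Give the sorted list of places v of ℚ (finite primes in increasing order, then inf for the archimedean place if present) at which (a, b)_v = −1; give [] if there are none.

(a, b) ≡ (3553, 195517) mod (ℚ^×)²; places V = {2, 3, 5, 7, 11, 17, 19, 23, 31, 37, 53, ∞}.
(a,b)_2: α=6, β=18; u≡1, v≡5 (mod 8); ε(u)ε(v)=0·0, αω(v)=6·1, βω(u)=18·0; sum ≡ 0  ⇒  +1.
(a,b)_∞: sgn(3553)=+, sgn(195517)=+, so +1.
(a,b)_23: α=-2, u≡5; β=0, v≡19 (mod 23); (5|23)=-1, (19|23)=-1; sign (−1)^0·-1^0·-1^-2 = +1.
(a,b)_3: α=-8, u≡1; β=2, v≡1 (mod 3); (1|3)=+1, (1|3)=+1; sign (−1)^0·+1^2·+1^-8 = +1.
(a,b)_11: α=1, u≡9; β=-4, v≡3 (mod 11); (9|11)=+1, (3|11)=+1; sign (−1)^0·+1^-4·+1^1 = +1.
(a,b)_19: α=1, u≡4; β=4, v≡16 (mod 19); (4|19)=+1, (16|19)=+1; sign (−1)^0·+1^4·+1^1 = +1.
(a,b)_53: α=2, u≡27; β=3, v≡5 (mod 53); (27|53)=-1, (5|53)=-1; sign (−1)^0·-1^3·-1^2 = -1.
(a,b)_17: α=1, u≡14; β=1, v≡13 (mod 17); (14|17)=-1, (13|17)=+1; sign (−1)^0·-1^1·+1^1 = -1.
(a,b)_31: α=2, u≡28; β=3, v≡25 (mod 31); (28|31)=+1, (25|31)=+1; sign (−1)^0·+1^3·+1^2 = +1.
(a,b)_7: α=2, u≡1; β=3, v≡1 (mod 7); (1|7)=+1, (1|7)=+1; sign (−1)^0·+1^3·+1^2 = +1.
(a,b)_5: α=0, u≡2; β=4, v≡2 (mod 5); (2|5)=-1, (2|5)=-1; sign (−1)^0·-1^4·-1^0 = +1.
(a,b)_37: α=2, u≡4; β=0, v≡1 (mod 37); (4|37)=+1, (1|37)=+1; sign (−1)^0·+1^0·+1^2 = +1.
(3553, 195517 / ℚ) ramifies at {17, 53}: a division algebra.

[17, 53]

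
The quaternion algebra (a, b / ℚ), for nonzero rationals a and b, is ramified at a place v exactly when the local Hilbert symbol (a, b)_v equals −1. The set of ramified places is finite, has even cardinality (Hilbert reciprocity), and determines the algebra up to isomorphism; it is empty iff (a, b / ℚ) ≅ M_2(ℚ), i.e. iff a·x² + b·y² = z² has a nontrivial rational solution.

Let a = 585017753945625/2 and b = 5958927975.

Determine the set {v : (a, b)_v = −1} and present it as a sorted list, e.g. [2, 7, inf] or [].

Mod squares: a ≡ 121394, b ≡ 4864431. Check v ∈ {∞, 2, 3, 5, 7, 11, 13, 17, 23, 29}.
v=29: a=29^1·(≡18), b=29^1·(≡21) mod 29; (18|29)=-1, (21|29)=-1; (−1)^{1·1·14}·(-1)^1·(-1)^1 = +1.
v=7: a=7^3·(≡5), b=7^2·(≡6) mod 7; (5|7)=-1, (6|7)=-1; (−1)^{3·2·3}·(-1)^2·(-1)^3 = -1.
v=5: a=5^4·(≡4), b=5^2·(≡4) mod 5; (4|5)=+1, (4|5)=+1; (−1)^{4·2·2}·(+1)^2·(+1)^4 = +1.
v=∞: 121394 > 0 and 4864431 > 0  ⇒  (a,b)_∞ = +1.
v=17: a=17^2·(≡11), b=17^1·(≡16) mod 17; (11|17)=-1, (16|17)=+1; (−1)^{2·1·8}·(-1)^1·(+1)^2 = -1.
v=11: a=11^2·(≡3), b=11^1·(≡7) mod 11; (3|11)=+1, (7|11)=-1; (−1)^{2·1·5}·(+1)^1·(-1)^2 = +1.
v=13: a=13^1·(≡1), b=13^1·(≡11) mod 13; (1|13)=+1, (11|13)=-1; (−1)^{1·1·6}·(+1)^1·(-1)^1 = -1.
v=3: a=3^2·(≡2), b=3^1·(≡1) mod 3; (2|3)=-1, (1|3)=+1; (−1)^{2·1·1}·(-1)^1·(+1)^2 = -1.
v=23: a=23^1·(≡5), b=23^1·(≡3) mod 23; (5|23)=-1, (3|23)=+1; (−1)^{1·1·11}·(-1)^1·(+1)^1 = +1.
v=2: v_2(a)=-1, v_2(b)=0; units ≡ 1, 7 (mod 8); ε·ε+αω+βω = 0·1+-1·0+0·0 ≡ 0  ⇒  (a,b)_2 = +1.
Ram(121394, 4864431) = {3, 7, 13, 17}; no ℚ_3-point on the conic.

[3, 7, 13, 17]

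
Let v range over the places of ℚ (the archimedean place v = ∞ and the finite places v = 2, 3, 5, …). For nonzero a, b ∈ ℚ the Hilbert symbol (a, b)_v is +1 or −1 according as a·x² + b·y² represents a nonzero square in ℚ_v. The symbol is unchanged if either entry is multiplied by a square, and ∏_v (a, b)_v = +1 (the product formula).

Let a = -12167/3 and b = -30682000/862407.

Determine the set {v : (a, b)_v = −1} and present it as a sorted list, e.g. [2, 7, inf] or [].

[3, 23, 29, inf]

Mod squares: a ≡ -69, b ≡ -1015. Check v ∈ {∞, 2, 3, 5, 7, 13, 23, 29}.
v=7: a=7^0·(≡2), b=7^-1·(≡1) mod 7; (2|7)=+1, (1|7)=+1; (−1)^{0·-1·3}·(+1)^-1·(+1)^0 = +1.
v=∞: -69 < 0 and -1015 < 0  ⇒  (a,b)_∞ = -1.
v=2: v_2(a)=0, v_2(b)=4; units ≡ 3, 1 (mod 8); ε·ε+αω+βω = 1·0+0·0+4·1 ≡ 0  ⇒  (a,b)_2 = +1.
v=5: a=5^0·(≡1), b=5^3·(≡2) mod 5; (1|5)=+1, (2|5)=-1; (−1)^{0·3·2}·(+1)^3·(-1)^0 = +1.
v=29: a=29^0·(≡14), b=29^1·(≡13) mod 29; (14|29)=-1, (13|29)=+1; (−1)^{0·1·14}·(-1)^1·(+1)^0 = -1.
v=3: a=3^-1·(≡1), b=3^-6·(≡2) mod 3; (1|3)=+1, (2|3)=-1; (−1)^{-1·-6·1}·(+1)^-6·(-1)^-1 = -1.
v=13: a=13^0·(≡9), b=13^-2·(≡4) mod 13; (9|13)=+1, (4|13)=+1; (−1)^{0·-2·6}·(+1)^-2·(+1)^0 = +1.
v=23: a=23^3·(≡15), b=23^2·(≡17) mod 23; (15|23)=-1, (17|23)=-1; (−1)^{3·2·11}·(-1)^2·(-1)^3 = -1.
|Ram(-69, -1015)| = 4, even; anisotropic at {3, 23, 29, ∞}.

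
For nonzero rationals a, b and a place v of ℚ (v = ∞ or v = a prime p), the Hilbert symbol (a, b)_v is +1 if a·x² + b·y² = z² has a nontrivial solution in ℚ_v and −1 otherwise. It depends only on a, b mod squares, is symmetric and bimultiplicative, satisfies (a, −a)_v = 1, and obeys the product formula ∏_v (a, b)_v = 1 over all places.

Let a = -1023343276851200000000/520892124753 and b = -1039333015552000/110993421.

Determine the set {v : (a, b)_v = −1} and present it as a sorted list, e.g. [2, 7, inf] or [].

[13, inf]

Mod squares: a ≡ -546, b ≡ -2730. Check v ∈ {∞, 2, 3, 5, 7, 11, 13, 19, 47}.
v=13: a=13^-1·(≡9), b=13^1·(≡5) mod 13; (9|13)=+1, (5|13)=-1; (−1)^{-1·1·6}·(+1)^1·(-1)^-1 = -1.
v=3: a=3^-1·(≡1), b=3^-1·(≡2) mod 3; (1|3)=+1, (2|3)=-1; (−1)^{-1·-1·1}·(+1)^-1·(-1)^-1 = +1.
v=2: v_2(a)=29, v_2(b)=17; units ≡ 7, 3 (mod 8); ε·ε+αω+βω = 1·1+29·1+17·0 ≡ 0  ⇒  (a,b)_2 = +1.
v=5: a=5^8·(≡1), b=5^3·(≡4) mod 5; (1|5)=+1, (4|5)=+1; (−1)^{8·3·2}·(+1)^3·(+1)^8 = +1.
v=47: a=47^4·(≡21), b=47^4·(≡29) mod 47; (21|47)=+1, (29|47)=-1; (−1)^{4·4·23}·(+1)^4·(-1)^4 = +1.
v=7: a=7^-1·(≡6), b=7^-1·(≡1) mod 7; (6|7)=-1, (1|7)=+1; (−1)^{-1·-1·3}·(-1)^-1·(+1)^-1 = +1.
v=∞: -546 < 0 and -2730 < 0  ⇒  (a,b)_∞ = -1.
v=19: a=19^-4·(≡1), b=19^-2·(≡9) mod 19; (1|19)=+1, (9|19)=+1; (−1)^{-4·-2·9}·(+1)^-2·(+1)^-4 = +1.
v=11: a=11^-4·(≡1), b=11^-4·(≡9) mod 11; (1|11)=+1, (9|11)=+1; (−1)^{-4·-4·5}·(+1)^-4·(+1)^-4 = +1.
|Ram(-546, -2730)| = 2, even; anisotropic at {13, ∞}.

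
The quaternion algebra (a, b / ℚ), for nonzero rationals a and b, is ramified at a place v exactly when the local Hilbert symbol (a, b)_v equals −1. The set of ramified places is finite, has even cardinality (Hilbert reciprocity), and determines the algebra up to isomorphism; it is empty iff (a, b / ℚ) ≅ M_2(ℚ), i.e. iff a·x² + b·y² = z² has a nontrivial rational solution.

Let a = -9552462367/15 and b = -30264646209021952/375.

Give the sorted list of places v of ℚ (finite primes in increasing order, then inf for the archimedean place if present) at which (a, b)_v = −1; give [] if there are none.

Mod squares: a ≡ -105, b ≡ -6630. Check v ∈ {∞, 2, 3, 5, 7, 13, 17, 41, 53}.
v=41: a=41^2·(≡5), b=41^2·(≡29) mod 41; (5|41)=+1, (29|41)=-1; (−1)^{2·2·20}·(+1)^2·(-1)^2 = +1.
v=17: a=17^2·(≡6), b=17^3·(≡2) mod 17; (6|17)=-1, (2|17)=+1; (−1)^{2·3·8}·(-1)^3·(+1)^2 = -1.
v=2: v_2(a)=0, v_2(b)=11; units ≡ 7, 5 (mod 8); ε·ε+αω+βω = 1·0+0·1+11·0 ≡ 0  ⇒  (a,b)_2 = +1.
v=3: a=3^-1·(≡1), b=3^-1·(≡1) mod 3; (1|3)=+1, (1|3)=+1; (−1)^{-1·-1·1}·(+1)^-1·(+1)^-1 = -1.
v=∞: -105 < 0 and -6630 < 0  ⇒  (a,b)_∞ = -1.
v=7: a=7^1·(≡3), b=7^2·(≡5) mod 7; (3|7)=-1, (5|7)=-1; (−1)^{1·2·3}·(-1)^2·(-1)^1 = -1.
v=5: a=5^-1·(≡1), b=5^-3·(≡1) mod 5; (1|5)=+1, (1|5)=+1; (−1)^{-1·-3·2}·(+1)^-3·(+1)^-1 = +1.
v=53: a=53^2·(≡9), b=53^2·(≡27) mod 53; (9|53)=+1, (27|53)=-1; (−1)^{2·2·26}·(+1)^2·(-1)^2 = +1.
v=13: a=13^0·(≡10), b=13^1·(≡3) mod 13; (10|13)=+1, (3|13)=+1; (−1)^{0·1·6}·(+1)^1·(+1)^0 = +1.
Ram(-105, -6630) = {3, 7, 17, ∞}; no ℚ_3-point on the conic.

[3, 7, 17, inf]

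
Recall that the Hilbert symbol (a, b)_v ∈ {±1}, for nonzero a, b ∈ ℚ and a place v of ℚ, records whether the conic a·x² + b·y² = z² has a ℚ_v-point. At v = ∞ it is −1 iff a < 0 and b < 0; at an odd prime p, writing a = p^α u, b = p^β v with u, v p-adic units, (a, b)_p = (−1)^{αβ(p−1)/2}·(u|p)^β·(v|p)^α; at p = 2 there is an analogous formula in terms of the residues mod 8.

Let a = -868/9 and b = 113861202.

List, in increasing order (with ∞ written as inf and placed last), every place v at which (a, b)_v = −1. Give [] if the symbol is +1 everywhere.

[3, 7]

(a, b) ≡ (-217, 2418) mod (ℚ^×)²; places V = {2, 3, 7, 13, 31, ∞}.
(a,b)_3: α=-2, u≡2; β=1, v≡2 (mod 3); (2|3)=-1, (2|3)=-1; sign (−1)^0·-1^1·-1^-2 = -1.
(a,b)_∞: sgn(-217)=−, sgn(2418)=+, so +1.
(a,b)_13: α=0, u≡9; β=1, v≡12 (mod 13); (9|13)=+1, (12|13)=+1; sign (−1)^0·+1^1·+1^0 = +1.
(a,b)_2: α=2, β=1; u≡7, v≡1 (mod 8); ε(u)ε(v)=1·0, αω(v)=2·0, βω(u)=1·0; sum ≡ 0  ⇒  +1.
(a,b)_7: α=1, u≡1; β=2, v≡6 (mod 7); (1|7)=+1, (6|7)=-1; sign (−1)^0·+1^2·-1^1 = -1.
(a,b)_31: α=1, u≡21; β=3, v≡9 (mod 31); (21|31)=-1, (9|31)=+1; sign (−1)^1·-1^3·+1^1 = +1.
(-217, 2418 / ℚ) ramifies at {3, 7}: a division algebra.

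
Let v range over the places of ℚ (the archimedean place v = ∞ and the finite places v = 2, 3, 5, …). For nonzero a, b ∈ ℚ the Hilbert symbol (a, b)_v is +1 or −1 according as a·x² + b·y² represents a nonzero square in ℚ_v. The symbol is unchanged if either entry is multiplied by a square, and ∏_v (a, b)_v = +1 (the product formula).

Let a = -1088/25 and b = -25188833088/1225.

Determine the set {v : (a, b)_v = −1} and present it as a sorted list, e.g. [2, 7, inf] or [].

(a, b) ≡ (-17, -16813) mod (ℚ^×)²; places V = {2, 3, 5, 7, 17, 23, 43, ∞}.
(a,b)_3: α=0, u≡1; β=4, v≡2 (mod 3); (1|3)=+1, (2|3)=-1; sign (−1)^0·+1^4·-1^0 = +1.
(a,b)_2: α=6, β=6; u≡7, v≡3 (mod 8); ε(u)ε(v)=1·1, αω(v)=6·1, βω(u)=6·0; sum ≡ 1  ⇒  -1.
(a,b)_∞: sgn(-17)=−, sgn(-16813)=−, so -1.
(a,b)_23: α=0, u≡8; β=1, v≡17 (mod 23); (8|23)=+1, (17|23)=-1; sign (−1)^0·+1^1·-1^0 = +1.
(a,b)_43: α=0, u≡27; β=1, v≡18 (mod 43); (27|43)=-1, (18|43)=-1; sign (−1)^0·-1^1·-1^0 = -1.
(a,b)_5: α=-2, u≡2; β=-2, v≡3 (mod 5); (2|5)=-1, (3|5)=-1; sign (−1)^0·-1^-2·-1^-2 = +1.
(a,b)_7: α=0, u≡1; β=-2, v≡2 (mod 7); (1|7)=+1, (2|7)=+1; sign (−1)^0·+1^-2·+1^0 = +1.
(a,b)_17: α=1, u≡9; β=3, v≡3 (mod 17); (9|17)=+1, (3|17)=-1; sign (−1)^0·+1^3·-1^1 = -1.
|Ram(-17, -16813)| = 4, even; anisotropic at {2, 17, 43, ∞}.

[2, 17, 43, inf]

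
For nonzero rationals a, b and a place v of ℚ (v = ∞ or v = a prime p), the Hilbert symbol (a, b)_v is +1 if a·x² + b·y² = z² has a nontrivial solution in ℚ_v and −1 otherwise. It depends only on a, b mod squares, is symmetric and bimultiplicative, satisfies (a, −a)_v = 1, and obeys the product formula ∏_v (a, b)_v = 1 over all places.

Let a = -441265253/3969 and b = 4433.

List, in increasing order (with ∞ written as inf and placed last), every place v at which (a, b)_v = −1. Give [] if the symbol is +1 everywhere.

Mod squares: a ≡ -2717, b ≡ 4433. Check v ∈ {∞, 2, 3, 7, 11, 13, 19, 31}.
v=11: a=11^1·(≡7), b=11^1·(≡7) mod 11; (7|11)=-1, (7|11)=-1; (−1)^{1·1·5}·(-1)^1·(-1)^1 = -1.
v=13: a=13^3·(≡10), b=13^1·(≡3) mod 13; (10|13)=+1, (3|13)=+1; (−1)^{3·1·6}·(+1)^1·(+1)^3 = +1.
v=31: a=31^2·(≡30), b=31^1·(≡19) mod 31; (30|31)=-1, (19|31)=+1; (−1)^{2·1·15}·(-1)^1·(+1)^2 = -1.
v=2: v_2(a)=0, v_2(b)=0; units ≡ 3, 1 (mod 8); ε·ε+αω+βω = 1·0+0·0+0·1 ≡ 0  ⇒  (a,b)_2 = +1.
v=∞: -2717 < 0 and 4433 > 0  ⇒  (a,b)_∞ = +1.
v=7: a=7^-2·(≡3), b=7^0·(≡2) mod 7; (3|7)=-1, (2|7)=+1; (−1)^{-2·0·3}·(-1)^0·(+1)^-2 = +1.
v=19: a=19^1·(≡4), b=19^0·(≡6) mod 19; (4|19)=+1, (6|19)=+1; (−1)^{1·0·9}·(+1)^0·(+1)^1 = +1.
v=3: a=3^-4·(≡1), b=3^0·(≡2) mod 3; (1|3)=+1, (2|3)=-1; (−1)^{-4·0·1}·(+1)^0·(-1)^-4 = +1.
Ram(-2717, 4433) = {11, 31}; no ℚ_11-point on the conic.

[11, 31]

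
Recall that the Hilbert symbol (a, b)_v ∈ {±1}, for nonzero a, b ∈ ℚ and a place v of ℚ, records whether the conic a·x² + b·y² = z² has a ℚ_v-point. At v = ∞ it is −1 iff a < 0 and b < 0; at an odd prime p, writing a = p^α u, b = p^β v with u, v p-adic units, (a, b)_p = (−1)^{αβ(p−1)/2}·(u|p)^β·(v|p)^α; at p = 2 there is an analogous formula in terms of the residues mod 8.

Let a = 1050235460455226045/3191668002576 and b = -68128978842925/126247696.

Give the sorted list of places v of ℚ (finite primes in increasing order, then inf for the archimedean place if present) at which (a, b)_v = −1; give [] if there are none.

[5, 19]

(a, b) ≡ (8645, -133) mod (ℚ^×)²; places V = {2, 3, 5, 7, 11, 13, 19, 53, ∞}.
(a,b)_5: α=1, u≡4; β=2, v≡3 (mod 5); (4|5)=+1, (3|5)=-1; sign (−1)^0·+1^2·-1^1 = -1.
(a,b)_11: α=6, u≡2; β=4, v≡8 (mod 11); (2|11)=-1, (8|11)=-1; sign (−1)^0·-1^4·-1^6 = +1.
(a,b)_53: α=-6, u≡15; β=-4, v≡8 (mod 53); (15|53)=+1, (8|53)=-1; sign (−1)^0·+1^-4·-1^-6 = +1.
(a,b)_2: α=-4, β=-4; u≡5, v≡3 (mod 8); ε(u)ε(v)=0·1, αω(v)=-4·1, βω(u)=-4·1; sum ≡ 0  ⇒  +1.
(a,b)_∞: sgn(8645)=+, sgn(-133)=−, so +1.
(a,b)_3: α=-2, u≡2; β=0, v≡2 (mod 3); (2|3)=-1, (2|3)=-1; sign (−1)^0·-1^0·-1^-2 = +1.
(a,b)_7: α=5, u≡6; β=3, v≡4 (mod 7); (6|7)=-1, (4|7)=+1; sign (−1)^1·-1^3·+1^5 = +1.
(a,b)_19: α=1, u≡15; β=1, v≡14 (mod 19); (15|19)=-1, (14|19)=-1; sign (−1)^1·-1^1·-1^1 = -1.
(a,b)_13: α=5, u≡8; β=4, v≡4 (mod 13); (8|13)=-1, (4|13)=+1; sign (−1)^0·-1^4·+1^5 = +1.
|Ram(8645, -133)| = 2, even; anisotropic at {5, 19}.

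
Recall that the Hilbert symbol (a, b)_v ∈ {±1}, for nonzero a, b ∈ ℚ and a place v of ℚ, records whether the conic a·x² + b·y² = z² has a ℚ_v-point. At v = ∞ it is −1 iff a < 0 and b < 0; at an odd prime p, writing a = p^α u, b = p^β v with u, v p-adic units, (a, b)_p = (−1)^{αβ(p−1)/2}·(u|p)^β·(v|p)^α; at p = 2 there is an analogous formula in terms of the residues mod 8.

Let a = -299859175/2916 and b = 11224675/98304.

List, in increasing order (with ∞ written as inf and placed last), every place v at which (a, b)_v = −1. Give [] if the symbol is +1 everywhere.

Mod squares: a ≡ -7, b ≡ 1122. Check v ∈ {∞, 2, 3, 5, 7, 11, 17}.
v=7: a=7^3·(≡3), b=7^4·(≡2) mod 7; (3|7)=-1, (2|7)=+1; (−1)^{3·4·3}·(-1)^4·(+1)^3 = +1.
v=5: a=5^2·(≡3), b=5^2·(≡3) mod 5; (3|5)=-1, (3|5)=-1; (−1)^{2·2·2}·(-1)^2·(-1)^2 = +1.
v=∞: -7 < 0 and 1122 > 0  ⇒  (a,b)_∞ = +1.
v=3: a=3^-6·(≡2), b=3^-1·(≡2) mod 3; (2|3)=-1, (2|3)=-1; (−1)^{-6·-1·1}·(-1)^-1·(-1)^-6 = -1.
v=2: v_2(a)=-2, v_2(b)=-15; units ≡ 1, 1 (mod 8); ε·ε+αω+βω = 0·0+-2·0+-15·0 ≡ 0  ⇒  (a,b)_2 = +1.
v=17: a=17^2·(≡6), b=17^1·(≡8) mod 17; (6|17)=-1, (8|17)=+1; (−1)^{2·1·8}·(-1)^1·(+1)^2 = -1.
v=11: a=11^2·(≡4), b=11^1·(≡4) mod 11; (4|11)=+1, (4|11)=+1; (−1)^{2·1·5}·(+1)^1·(+1)^2 = +1.
|Ram(-7, 1122)| = 2, even; anisotropic at {3, 17}.

[3, 17]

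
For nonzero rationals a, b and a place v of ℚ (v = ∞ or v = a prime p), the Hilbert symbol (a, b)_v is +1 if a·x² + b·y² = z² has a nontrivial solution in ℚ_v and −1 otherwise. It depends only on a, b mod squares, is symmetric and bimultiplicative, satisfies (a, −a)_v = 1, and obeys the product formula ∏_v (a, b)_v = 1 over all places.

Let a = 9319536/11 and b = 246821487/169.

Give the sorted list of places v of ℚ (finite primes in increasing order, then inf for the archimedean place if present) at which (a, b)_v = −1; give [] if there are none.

[3, 11, 37, 47]

(a, b) ≡ (8789, 2039847) mod (ℚ^×)²; places V = {2, 3, 11, 13, 17, 23, 37, 47, ∞}.
(a,b)_∞: sgn(8789)=+, sgn(2039847)=+, so +1.
(a,b)_11: α=-1, u≡6; β=2, v≡10 (mod 11); (6|11)=-1, (10|11)=-1; sign (−1)^0·-1^2·-1^-1 = -1.
(a,b)_47: α=1, u≡38; β=1, v≡26 (mod 47); (38|47)=-1, (26|47)=-1; sign (−1)^1·-1^1·-1^1 = -1.
(a,b)_37: α=0, u≡18; β=1, v≡4 (mod 37); (18|37)=-1, (4|37)=+1; sign (−1)^0·-1^1·+1^0 = -1.
(a,b)_3: α=6, u≡2; β=1, v≡2 (mod 3); (2|3)=-1, (2|3)=-1; sign (−1)^0·-1^1·-1^6 = -1.
(a,b)_17: α=1, u≡7; β=1, v≡7 (mod 17); (7|17)=-1, (7|17)=-1; sign (−1)^0·-1^1·-1^1 = +1.
(a,b)_13: α=0, u≡4; β=-2, v≡3 (mod 13); (4|13)=+1, (3|13)=+1; sign (−1)^0·+1^-2·+1^0 = +1.
(a,b)_2: α=4, β=0; u≡5, v≡7 (mod 8); ε(u)ε(v)=0·1, αω(v)=4·0, βω(u)=0·1; sum ≡ 0  ⇒  +1.
(a,b)_23: α=0, u≡13; β=1, v≡18 (mod 23); (13|23)=+1, (18|23)=+1; sign (−1)^0·+1^1·+1^0 = +1.
(8789, 2039847 / ℚ) ramifies at {3, 11, 37, 47}: a division algebra.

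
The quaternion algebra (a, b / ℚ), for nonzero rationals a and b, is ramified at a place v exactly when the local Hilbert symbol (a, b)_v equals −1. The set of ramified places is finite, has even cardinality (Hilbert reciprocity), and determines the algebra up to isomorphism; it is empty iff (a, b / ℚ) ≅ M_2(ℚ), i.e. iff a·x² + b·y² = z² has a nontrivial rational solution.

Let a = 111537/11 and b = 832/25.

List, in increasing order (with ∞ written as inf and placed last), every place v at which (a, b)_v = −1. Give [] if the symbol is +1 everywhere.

(a, b) ≡ (187, 13) mod (ℚ^×)²; places V = {2, 3, 5, 11, 13, 17, ∞}.
(a,b)_17: α=1, u≡3; β=0, v≡2 (mod 17); (3|17)=-1, (2|17)=+1; sign (−1)^0·-1^0·+1^1 = +1.
(a,b)_3: α=8, u≡1; β=0, v≡1 (mod 3); (1|3)=+1, (1|3)=+1; sign (−1)^0·+1^0·+1^8 = +1.
(a,b)_13: α=0, u≡8; β=1, v≡1 (mod 13); (8|13)=-1, (1|13)=+1; sign (−1)^0·-1^1·+1^0 = -1.
(a,b)_11: α=-1, u≡8; β=0, v≡6 (mod 11); (8|11)=-1, (6|11)=-1; sign (−1)^0·-1^0·-1^-1 = -1.
(a,b)_2: α=0, β=6; u≡3, v≡5 (mod 8); ε(u)ε(v)=1·0, αω(v)=0·1, βω(u)=6·1; sum ≡ 0  ⇒  +1.
(a,b)_∞: sgn(187)=+, sgn(13)=+, so +1.
(a,b)_5: α=0, u≡2; β=-2, v≡2 (mod 5); (2|5)=-1, (2|5)=-1; sign (−1)^0·-1^-2·-1^0 = +1.
Ram(187, 13) = {11, 13}; no ℚ_11-point on the conic.

[11, 13]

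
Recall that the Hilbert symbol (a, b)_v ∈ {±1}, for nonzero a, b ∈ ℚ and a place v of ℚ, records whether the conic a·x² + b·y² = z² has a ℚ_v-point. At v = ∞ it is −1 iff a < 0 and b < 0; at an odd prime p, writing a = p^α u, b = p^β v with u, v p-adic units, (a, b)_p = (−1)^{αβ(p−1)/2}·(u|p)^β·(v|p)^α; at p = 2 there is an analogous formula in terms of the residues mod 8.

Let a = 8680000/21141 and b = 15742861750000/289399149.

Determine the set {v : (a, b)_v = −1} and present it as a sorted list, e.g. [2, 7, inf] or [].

[23, 29]

(a, b) ≡ (6293, 1900283) mod (ℚ^×)²; places V = {2, 3, 5, 7, 11, 13, 23, 29, 31, 37, ∞}.
(a,b)_3: α=-6, u≡2; β=-10, v≡2 (mod 3); (2|3)=-1, (2|3)=-1; sign (−1)^0·-1^-10·-1^-6 = +1.
(a,b)_37: α=0, u≡28; β=1, v≡27 (mod 37); (28|37)=+1, (27|37)=+1; sign (−1)^0·+1^1·+1^0 = +1.
(a,b)_∞: sgn(6293)=+, sgn(1900283)=+, so +1.
(a,b)_11: α=0, u≡1; β=1, v≡1 (mod 11); (1|11)=+1, (1|11)=+1; sign (−1)^0·+1^1·+1^0 = +1.
(a,b)_13: α=0, u≡10; β=-2, v≡11 (mod 13); (10|13)=+1, (11|13)=-1; sign (−1)^0·+1^-2·-1^0 = +1.
(a,b)_7: α=1, u≡6; β=1, v≡2 (mod 7); (6|7)=-1, (2|7)=+1; sign (−1)^1·-1^1·+1^1 = +1.
(a,b)_31: α=1, u≡23; β=2, v≡20 (mod 31); (23|31)=-1, (20|31)=+1; sign (−1)^0·-1^2·+1^1 = +1.
(a,b)_2: α=6, β=4; u≡5, v≡3 (mod 8); ε(u)ε(v)=0·1, αω(v)=6·1, βω(u)=4·1; sum ≡ 0  ⇒  +1.
(a,b)_5: α=4, u≡3; β=6, v≡3 (mod 5); (3|5)=-1, (3|5)=-1; sign (−1)^0·-1^6·-1^4 = +1.
(a,b)_23: α=0, u≡19; β=1, v≡5 (mod 23); (19|23)=-1, (5|23)=-1; sign (−1)^0·-1^1·-1^0 = -1.
(a,b)_29: α=-1, u≡17; β=-1, v≡1 (mod 29); (17|29)=-1, (1|29)=+1; sign (−1)^0·-1^-1·+1^-1 = -1.
Ram(6293, 1900283) = {23, 29}; no ℚ_23-point on the conic.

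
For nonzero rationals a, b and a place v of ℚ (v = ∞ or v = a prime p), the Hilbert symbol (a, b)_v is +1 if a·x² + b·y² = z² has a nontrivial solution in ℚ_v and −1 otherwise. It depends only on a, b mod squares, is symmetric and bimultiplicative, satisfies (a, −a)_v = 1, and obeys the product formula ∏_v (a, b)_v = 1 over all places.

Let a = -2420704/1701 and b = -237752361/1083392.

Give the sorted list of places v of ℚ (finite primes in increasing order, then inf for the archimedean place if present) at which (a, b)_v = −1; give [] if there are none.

Mod squares: a ≡ -6006, b ≡ -1122. Check v ∈ {∞, 2, 3, 7, 11, 13, 17, 23, 31}.
v=∞: -6006 < 0 and -1122 < 0  ⇒  (a,b)_∞ = -1.
v=17: a=17^0·(≡11), b=17^1·(≡9) mod 17; (11|17)=-1, (9|17)=+1; (−1)^{0·1·8}·(-1)^1·(+1)^0 = -1.
v=11: a=11^1·(≡5), b=11^1·(≡8) mod 11; (5|11)=+1, (8|11)=-1; (−1)^{1·1·5}·(+1)^1·(-1)^1 = +1.
v=23: a=23^2·(≡22), b=23^-2·(≡19) mod 23; (22|23)=-1, (19|23)=-1; (−1)^{2·-2·11}·(-1)^-2·(-1)^2 = +1.
v=13: a=13^1·(≡11), b=13^0·(≡1) mod 13; (11|13)=-1, (1|13)=+1; (−1)^{1·0·6}·(-1)^0·(+1)^1 = +1.
v=3: a=3^-5·(≡2), b=3^3·(≡1) mod 3; (2|3)=-1, (1|3)=+1; (−1)^{-5·3·1}·(-1)^3·(+1)^-5 = +1.
v=31: a=31^0·(≡25), b=31^2·(≡18) mod 31; (25|31)=+1, (18|31)=+1; (−1)^{0·2·15}·(+1)^2·(+1)^0 = +1.
v=2: v_2(a)=5, v_2(b)=-11; units ≡ 5, 7 (mod 8); ε·ε+αω+βω = 0·1+5·0+-11·1 ≡ 1  ⇒  (a,b)_2 = -1.
v=7: a=7^-1·(≡3), b=7^2·(≡5) mod 7; (3|7)=-1, (5|7)=-1; (−1)^{-1·2·3}·(-1)^2·(-1)^-1 = -1.
(-6006, -1122 / ℚ) ramifies at {2, 7, 17, ∞}: a division algebra.

[2, 7, 17, inf]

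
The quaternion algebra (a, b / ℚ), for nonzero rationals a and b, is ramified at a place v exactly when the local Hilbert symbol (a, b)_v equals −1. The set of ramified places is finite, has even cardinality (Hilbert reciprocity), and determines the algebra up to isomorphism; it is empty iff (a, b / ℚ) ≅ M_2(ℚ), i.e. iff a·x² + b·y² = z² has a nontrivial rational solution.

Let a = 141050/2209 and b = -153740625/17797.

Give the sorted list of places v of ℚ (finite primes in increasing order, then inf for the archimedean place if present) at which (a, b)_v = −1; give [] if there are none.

[2, 3, 5, 7, 13, 31]

Mod squares: a ≡ 5642, b ≡ -6045. Check v ∈ {∞, 2, 3, 5, 7, 13, 23, 31, 37, 47}.
v=5: a=5^2·(≡3), b=5^5·(≡4) mod 5; (3|5)=-1, (4|5)=+1; (−1)^{2·5·2}·(-1)^5·(+1)^2 = -1.
v=3: a=3^0·(≡2), b=3^1·(≡1) mod 3; (2|3)=-1, (1|3)=+1; (−1)^{0·1·1}·(-1)^1·(+1)^0 = -1.
v=47: a=47^-2·(≡3), b=47^0·(≡18) mod 47; (3|47)=+1, (18|47)=+1; (−1)^{-2·0·23}·(+1)^0·(+1)^-2 = +1.
v=∞: 5642 > 0 and -6045 < 0  ⇒  (a,b)_∞ = +1.
v=13: a=13^1·(≡5), b=13^-1·(≡10) mod 13; (5|13)=-1, (10|13)=+1; (−1)^{1·-1·6}·(-1)^-1·(+1)^1 = -1.
v=37: a=37^0·(≡23), b=37^-2·(≡17) mod 37; (23|37)=-1, (17|37)=-1; (−1)^{0·-2·18}·(-1)^-2·(-1)^0 = +1.
v=7: a=7^1·(≡1), b=7^0·(≡6) mod 7; (1|7)=+1, (6|7)=-1; (−1)^{1·0·3}·(+1)^0·(-1)^1 = -1.
v=2: v_2(a)=1, v_2(b)=0; units ≡ 5, 3 (mod 8); ε·ε+αω+βω = 0·1+1·1+0·1 ≡ 1  ⇒  (a,b)_2 = -1.
v=23: a=23^0·(≡14), b=23^2·(≡4) mod 23; (14|23)=-1, (4|23)=+1; (−1)^{0·2·11}·(-1)^2·(+1)^0 = +1.
v=31: a=31^1·(≡3), b=31^1·(≡12) mod 31; (3|31)=-1, (12|31)=-1; (−1)^{1·1·15}·(-1)^1·(-1)^1 = -1.
(5642, -6045 / ℚ) ramifies at {2, 3, 5, 7, 13, 31}: a division algebra.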